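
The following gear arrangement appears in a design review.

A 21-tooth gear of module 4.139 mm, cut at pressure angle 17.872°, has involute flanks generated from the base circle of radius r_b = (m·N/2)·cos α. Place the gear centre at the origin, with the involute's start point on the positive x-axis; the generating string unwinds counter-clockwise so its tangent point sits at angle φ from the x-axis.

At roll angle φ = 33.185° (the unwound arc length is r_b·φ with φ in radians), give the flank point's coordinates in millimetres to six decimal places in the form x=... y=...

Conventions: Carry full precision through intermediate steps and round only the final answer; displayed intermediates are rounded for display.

recognized (one wheel, involute flank): single-mesh tooth geometry, m = 4.139, N = 21
pitch radius r_p = m·N/2 = 4.139·21/2 = 43.459500
base radius r_b = r_p·cos α = 43.459500·cos 17.872° = 41.362340
roll angle φ = 33.185° = 0.57918751 rad
x = r_b·(cos φ + φ·sin φ) = 47.728936
y = r_b·(sin φ − φ·cos φ) = 2.590014

x=47.728936 y=2.590014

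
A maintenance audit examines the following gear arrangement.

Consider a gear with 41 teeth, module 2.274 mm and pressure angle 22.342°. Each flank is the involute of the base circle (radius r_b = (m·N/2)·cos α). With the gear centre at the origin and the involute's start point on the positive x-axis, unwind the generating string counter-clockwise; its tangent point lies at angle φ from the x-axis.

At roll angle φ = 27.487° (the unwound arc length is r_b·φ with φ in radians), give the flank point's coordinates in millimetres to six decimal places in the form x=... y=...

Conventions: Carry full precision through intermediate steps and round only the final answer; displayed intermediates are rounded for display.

single-mesh involute tooth geometry (41T wheel at module 2.274)
pitch radius r_p = m·N/2 = 2.274·41/2 = 46.617000
base radius r_b = r_p·cos α = 46.617000·cos 22.342° = 43.117523
roll angle φ = 27.487° = 0.47973865 rad
x = r_b·(cos φ + φ·sin φ) = 47.797399
y = r_b·(sin φ − φ·cos φ) = 1.550666

x=47.797399 y=1.550666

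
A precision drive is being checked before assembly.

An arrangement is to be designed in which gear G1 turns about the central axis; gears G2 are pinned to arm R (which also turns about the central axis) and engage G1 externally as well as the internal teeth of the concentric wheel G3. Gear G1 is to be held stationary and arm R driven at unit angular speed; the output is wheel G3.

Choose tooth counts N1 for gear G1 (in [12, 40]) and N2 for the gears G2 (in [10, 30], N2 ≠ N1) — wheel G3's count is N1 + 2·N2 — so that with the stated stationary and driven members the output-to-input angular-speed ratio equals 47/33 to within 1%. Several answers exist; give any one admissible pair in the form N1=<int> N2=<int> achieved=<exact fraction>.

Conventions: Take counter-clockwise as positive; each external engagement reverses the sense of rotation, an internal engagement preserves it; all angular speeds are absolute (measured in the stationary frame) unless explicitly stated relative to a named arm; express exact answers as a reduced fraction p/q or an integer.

N1=28 N2=19 achieved=47/33

design class (target 47/33): planetary set
Willis with ω_sun = 0: ω_ring/ω_arm = (N1+N3)/N3; set equal to 47/33  ⇒  N3/N1 = 1/(47/33 − 1) = 33/14
N3 = N1 + 2·N2  ⇒  N2/N1 = (N3/N1 − 1)/2 = (33/14 − 1)/2 = 19/28
smallest multiple with N1 ≥ 12 and N2 ≥ 10: k = 1  ⇒  N1 = 1·28 = 28, N2 = 1·19 = 19 (N1 ≤ 40, N2 ≤ 30, N2 ≠ N1 ✓), N3 = 28 + 2·19 = 66
check: (N1+N3)/N3 with N1 = 28, N3 = 66 gives 47/33; |achieved − target| = 0 ≤ 47/3300 ✓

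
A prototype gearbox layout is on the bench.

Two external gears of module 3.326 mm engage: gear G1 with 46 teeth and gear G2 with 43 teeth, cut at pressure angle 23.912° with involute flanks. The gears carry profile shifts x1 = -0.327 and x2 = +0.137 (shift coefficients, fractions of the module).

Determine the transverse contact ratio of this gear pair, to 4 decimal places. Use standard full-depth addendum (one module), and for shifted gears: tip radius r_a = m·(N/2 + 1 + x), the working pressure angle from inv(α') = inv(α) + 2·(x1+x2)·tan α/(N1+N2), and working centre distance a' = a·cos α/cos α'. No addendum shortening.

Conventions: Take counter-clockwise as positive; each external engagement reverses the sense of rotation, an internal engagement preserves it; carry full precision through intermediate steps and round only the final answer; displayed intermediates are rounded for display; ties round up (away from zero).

topology: single-mesh involute geometry — m = 3.326, 46T/43T pair
base radii: r_b1 = 69.932106, r_b2 = 65.371317
tip radii: r_a1 = 78.736398, r_a2 = 75.290662
inv(α') = inv(23.912°) + 2·(-0.327+0.137)·tan α/(46+43) = 0.02415334  ⇒  α' = 23.34532°
a' = a·cos α / cos α' = 148.0070·cos 23.912°/cos 23.34532° = 147.367959
action lengths: √(r_a1²−r_b1²) = 36.179011, √(r_a2²−r_b2²) = 37.353376
base pitch p_b = π·m·cos α = 9.552095
CR = (36.179011 + 37.353376 − 147.367959·sin 23.34532°)/9.552095 = 1.584429
contact ratio ≈ 1.5844

1.5844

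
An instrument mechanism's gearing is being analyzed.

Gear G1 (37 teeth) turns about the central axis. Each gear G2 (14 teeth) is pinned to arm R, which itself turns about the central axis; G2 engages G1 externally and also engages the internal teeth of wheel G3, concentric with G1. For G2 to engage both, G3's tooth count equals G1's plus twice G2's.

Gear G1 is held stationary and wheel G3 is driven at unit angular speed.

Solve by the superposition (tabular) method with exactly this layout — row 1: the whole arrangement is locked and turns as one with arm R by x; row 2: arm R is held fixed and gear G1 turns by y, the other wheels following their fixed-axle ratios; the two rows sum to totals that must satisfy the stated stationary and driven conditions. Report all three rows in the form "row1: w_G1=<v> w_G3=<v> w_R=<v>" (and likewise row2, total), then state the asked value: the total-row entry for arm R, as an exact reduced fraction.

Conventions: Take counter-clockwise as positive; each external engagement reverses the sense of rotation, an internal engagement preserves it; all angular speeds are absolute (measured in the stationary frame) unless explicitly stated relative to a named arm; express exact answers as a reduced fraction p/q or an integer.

topology: planetary set — G1 37T / G2 14T / G3 65T, arm = carrier (Willis)
superposition row 1 [locked train]: every member turns x
superposition row 2 [arm held]: sun y, ring −(37/65)·y, arm 0
boundary: total ω_sun = x + y = 0 and total ω_ring = x − (37/65)·y = 1  ⇒  y = -65/102, x = 65/102
row 2 ring = −(37/65)·(-65/102) = 37/102
totals (row 1 + row 2): sun 65/102 + (-65/102) = 0, ring 65/102 + 37/102 = 1, arm 65/102 + 0 = 65/102
asked cell (total, arm) = 65/102

row1: w_G1=65/102 w_G3=65/102 w_R=65/102
row2: w_G1=-65/102 w_G3=37/102 w_R=0
total: w_G1=0 w_G3=1 w_R=65/102
asked value: 65/102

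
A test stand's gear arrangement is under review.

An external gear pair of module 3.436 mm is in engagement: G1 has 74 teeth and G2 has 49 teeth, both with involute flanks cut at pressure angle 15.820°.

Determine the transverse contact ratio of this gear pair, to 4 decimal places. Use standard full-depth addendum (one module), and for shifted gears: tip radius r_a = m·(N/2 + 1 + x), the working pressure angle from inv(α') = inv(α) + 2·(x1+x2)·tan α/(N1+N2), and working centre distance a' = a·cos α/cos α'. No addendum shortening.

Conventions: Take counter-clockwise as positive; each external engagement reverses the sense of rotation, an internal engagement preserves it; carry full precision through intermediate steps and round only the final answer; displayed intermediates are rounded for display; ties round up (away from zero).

2.0695

single-mesh involute tooth geometry (74T engaging 49T at module 3.436)
base radii: r_b1 = 122.316607, r_b2 = 80.993429
tip radii: r_a1 = 130.568000, r_a2 = 87.618000
no profile shift: α' = α, a' = a
action lengths: √(r_a1²−r_b1²) = 45.679866, √(r_a2²−r_b2²) = 33.421226
base pitch p_b = π·m·cos α = 10.385647
CR = (45.679866 + 33.421226 − 211.314000·sin 15.82000°)/10.385647 = 2.069538
contact ratio ≈ 2.0695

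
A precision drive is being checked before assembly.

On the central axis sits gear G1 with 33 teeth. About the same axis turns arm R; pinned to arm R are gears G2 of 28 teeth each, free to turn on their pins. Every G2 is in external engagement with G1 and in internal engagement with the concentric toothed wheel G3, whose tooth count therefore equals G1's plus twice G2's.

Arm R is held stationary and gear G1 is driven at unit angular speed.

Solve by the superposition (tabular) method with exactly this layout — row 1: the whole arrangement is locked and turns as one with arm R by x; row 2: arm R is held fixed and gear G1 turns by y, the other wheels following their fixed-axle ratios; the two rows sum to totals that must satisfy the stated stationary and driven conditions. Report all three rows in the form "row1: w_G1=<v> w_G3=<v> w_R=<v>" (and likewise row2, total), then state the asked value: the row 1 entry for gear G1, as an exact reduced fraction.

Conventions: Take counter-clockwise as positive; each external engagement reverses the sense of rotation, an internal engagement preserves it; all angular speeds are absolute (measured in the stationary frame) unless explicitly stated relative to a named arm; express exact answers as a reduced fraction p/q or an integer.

class = planetary set [G3 = 33+2·28 = 89; Willis about the carrier]
row 1 — lock + rotate with arm: ω_sun = ω_ring = ω_arm = x
superposition row 2 [arm held]: sun y, ring −(33/89)·y, arm 0
boundary: total ω_arm = x = 0 and total ω_sun = x + y = 1  ⇒  y = 1, x = 0
row 2 ring = −(33/89)·1 = -33/89
totals (row 1 + row 2): sun 0 + 1 = 1, ring 0 + (-33/89) = -33/89, arm 0 + 0 = 0
asked cell (row1, sun) = 0

row1: w_G1=0 w_G3=0 w_R=0
row2: w_G1=1 w_G3=-33/89 w_R=0
total: w_G1=1 w_G3=-33/89 w_R=0
asked value: 0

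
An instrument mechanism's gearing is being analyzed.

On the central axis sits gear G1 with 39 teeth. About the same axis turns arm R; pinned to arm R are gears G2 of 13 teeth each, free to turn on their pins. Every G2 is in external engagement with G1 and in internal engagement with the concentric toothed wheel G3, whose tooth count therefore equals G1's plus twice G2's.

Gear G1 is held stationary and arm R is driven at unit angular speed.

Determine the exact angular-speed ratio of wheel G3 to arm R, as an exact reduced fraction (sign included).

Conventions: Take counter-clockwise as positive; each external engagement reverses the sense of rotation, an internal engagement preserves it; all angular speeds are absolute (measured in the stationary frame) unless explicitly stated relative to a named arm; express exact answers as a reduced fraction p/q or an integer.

class = planetary set [G3 = 39+2·13 = 65; Willis about the carrier]
ring teeth: 39 + 2·13 = 65
39(ω_sun−ω_arm) = −65(ω_ring−ω_arm),  ω_sun = 0, ω_arm = 1
ω_ring = 1 − (39/65)(0−1) = 8/5
ω_out/ω_in = 8/5

8/5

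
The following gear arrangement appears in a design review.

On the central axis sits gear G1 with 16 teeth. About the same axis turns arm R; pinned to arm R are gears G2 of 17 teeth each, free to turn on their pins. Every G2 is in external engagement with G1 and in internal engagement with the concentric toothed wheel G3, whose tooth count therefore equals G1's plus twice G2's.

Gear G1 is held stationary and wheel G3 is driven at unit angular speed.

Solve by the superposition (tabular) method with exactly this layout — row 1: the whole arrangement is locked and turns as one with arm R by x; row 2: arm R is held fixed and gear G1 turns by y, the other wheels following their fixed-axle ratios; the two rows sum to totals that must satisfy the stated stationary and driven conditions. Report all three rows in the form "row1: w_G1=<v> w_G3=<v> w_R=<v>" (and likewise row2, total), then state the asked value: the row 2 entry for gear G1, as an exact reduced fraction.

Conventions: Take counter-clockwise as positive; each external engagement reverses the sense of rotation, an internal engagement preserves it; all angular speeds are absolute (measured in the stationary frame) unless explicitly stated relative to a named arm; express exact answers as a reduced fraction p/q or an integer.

row1: w_G1=25/33 w_G3=25/33 w_R=25/33
row2: w_G1=-25/33 w_G3=8/33 w_R=0
total: w_G1=0 w_G3=1 w_R=25/33
asked value: -25/33

class = planetary set [G3 = 16+2·17 = 50; Willis about the carrier]
row 1: whole set turns with the arm by x
superposition row 2 [arm held]: sun y, ring −(16/50)·y, arm 0
boundary: total ω_sun = x + y = 0 and total ω_ring = x − (16/50)·y = 1  ⇒  y = -25/33, x = 25/33
row 2 ring = −(16/50)·(-25/33) = 8/33
totals (row 1 + row 2): sun 25/33 + (-25/33) = 0, ring 25/33 + 8/33 = 1, arm 25/33 + 0 = 25/33
asked cell (row2, sun) = -25/33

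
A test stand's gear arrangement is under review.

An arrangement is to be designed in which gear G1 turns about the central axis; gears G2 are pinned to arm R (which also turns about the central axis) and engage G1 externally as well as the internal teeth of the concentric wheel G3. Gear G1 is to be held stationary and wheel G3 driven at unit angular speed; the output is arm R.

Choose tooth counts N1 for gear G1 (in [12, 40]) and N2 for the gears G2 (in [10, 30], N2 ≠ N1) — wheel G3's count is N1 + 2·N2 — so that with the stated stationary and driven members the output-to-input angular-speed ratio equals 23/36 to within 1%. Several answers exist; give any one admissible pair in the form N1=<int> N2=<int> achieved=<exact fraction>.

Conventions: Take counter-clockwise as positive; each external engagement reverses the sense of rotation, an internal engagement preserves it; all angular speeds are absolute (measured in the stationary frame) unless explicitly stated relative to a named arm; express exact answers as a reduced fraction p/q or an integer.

N1=26 N2=10 achieved=23/36

topology: planetary set — design target 23/36, arm = carrier (Willis)
Willis with ω_sun = 0: ω_arm/ω_ring = N3/(N1+N3); set equal to 23/36  ⇒  N3/N1 = (23/36)/(1 − 23/36) = 23/13
N3 = N1 + 2·N2  ⇒  N2/N1 = (N3/N1 − 1)/2 = (23/13 − 1)/2 = 5/13
smallest multiple with N1 ≥ 12 and N2 ≥ 10: k = 2  ⇒  N1 = 2·13 = 26, N2 = 2·5 = 10 (N1 ≤ 40, N2 ≤ 30, N2 ≠ N1 ✓), N3 = 26 + 2·10 = 46
check: N3/(N1+N3) with N1 = 26, N3 = 46 gives 23/36; |achieved − target| = 0 ≤ 23/3600 ✓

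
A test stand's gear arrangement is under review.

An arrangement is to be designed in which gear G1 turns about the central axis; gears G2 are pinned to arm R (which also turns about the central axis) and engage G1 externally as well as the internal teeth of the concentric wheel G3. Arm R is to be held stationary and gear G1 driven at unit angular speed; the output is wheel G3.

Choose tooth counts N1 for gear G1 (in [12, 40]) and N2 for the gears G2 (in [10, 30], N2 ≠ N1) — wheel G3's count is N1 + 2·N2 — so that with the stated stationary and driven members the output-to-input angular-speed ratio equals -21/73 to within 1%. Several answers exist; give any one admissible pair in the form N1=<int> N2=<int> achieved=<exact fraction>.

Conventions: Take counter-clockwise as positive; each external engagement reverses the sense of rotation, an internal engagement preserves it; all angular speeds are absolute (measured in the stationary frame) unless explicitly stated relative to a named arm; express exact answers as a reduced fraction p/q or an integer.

N1=21 N2=26 achieved=-21/73

design class (target -21/73): planetary set
Willis with ω_arm = 0: ω_ring/ω_sun = −N1/N3; set equal to -21/73  ⇒  N3/N1 = −1/(-21/73) = 73/21
N3 = N1 + 2·N2  ⇒  N2/N1 = (N3/N1 − 1)/2 = (73/21 − 1)/2 = 26/21
smallest multiple with N1 ≥ 12 and N2 ≥ 10: k = 1  ⇒  N1 = 1·21 = 21, N2 = 1·26 = 26 (N1 ≤ 40, N2 ≤ 30, N2 ≠ N1 ✓), N3 = 21 + 2·26 = 73
check: −N1/N3 with N1 = 21, N3 = 73 gives -21/73; |achieved − target| = 0 ≤ 21/7300 ✓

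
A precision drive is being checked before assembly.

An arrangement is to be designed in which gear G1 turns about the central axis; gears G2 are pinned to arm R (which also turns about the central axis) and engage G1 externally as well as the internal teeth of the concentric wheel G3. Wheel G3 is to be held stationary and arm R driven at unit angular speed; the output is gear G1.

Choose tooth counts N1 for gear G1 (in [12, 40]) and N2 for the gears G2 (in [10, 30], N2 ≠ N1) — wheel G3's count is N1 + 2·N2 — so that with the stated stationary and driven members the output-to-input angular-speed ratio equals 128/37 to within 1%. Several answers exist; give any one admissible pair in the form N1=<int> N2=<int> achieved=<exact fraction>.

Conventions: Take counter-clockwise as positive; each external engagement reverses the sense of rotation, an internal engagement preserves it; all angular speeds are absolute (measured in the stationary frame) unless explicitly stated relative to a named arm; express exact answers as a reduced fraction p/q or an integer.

design class (target 128/37): planetary set
Willis with ω_ring = 0: ω_sun/ω_arm = (N1+N3)/N1; set equal to 128/37  ⇒  N3/N1 = 128/37 − 1 = 91/37
N3 = N1 + 2·N2  ⇒  N2/N1 = (N3/N1 − 1)/2 = (91/37 − 1)/2 = 27/37
smallest multiple with N1 ≥ 12 and N2 ≥ 10: k = 1  ⇒  N1 = 1·37 = 37, N2 = 1·27 = 27 (N1 ≤ 40, N2 ≤ 30, N2 ≠ N1 ✓), N3 = 37 + 2·27 = 91
check: (N1+N3)/N1 with N1 = 37, N3 = 91 gives 128/37; |achieved − target| = 0 ≤ 32/925 ✓

N1=37 N2=27 achieved=128/37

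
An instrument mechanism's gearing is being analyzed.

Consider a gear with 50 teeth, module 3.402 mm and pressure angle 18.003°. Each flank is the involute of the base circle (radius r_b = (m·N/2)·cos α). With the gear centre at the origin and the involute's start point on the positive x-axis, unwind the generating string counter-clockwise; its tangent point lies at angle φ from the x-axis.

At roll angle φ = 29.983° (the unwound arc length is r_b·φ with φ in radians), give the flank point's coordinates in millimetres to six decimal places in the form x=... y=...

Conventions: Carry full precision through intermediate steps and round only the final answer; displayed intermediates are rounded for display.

x=91.214334 y=3.758976

single-mesh involute tooth geometry (50T wheel at module 3.402)
pitch radius r_p = m·N/2 = 3.402·50/2 = 85.050000
base radius r_b = r_p·cos α = 85.050000·cos 18.003° = 80.885980
roll angle φ = 29.983° = 0.52330207 rad
x = r_b·(cos φ + φ·sin φ) = 91.214334
y = r_b·(sin φ − φ·cos φ) = 3.758976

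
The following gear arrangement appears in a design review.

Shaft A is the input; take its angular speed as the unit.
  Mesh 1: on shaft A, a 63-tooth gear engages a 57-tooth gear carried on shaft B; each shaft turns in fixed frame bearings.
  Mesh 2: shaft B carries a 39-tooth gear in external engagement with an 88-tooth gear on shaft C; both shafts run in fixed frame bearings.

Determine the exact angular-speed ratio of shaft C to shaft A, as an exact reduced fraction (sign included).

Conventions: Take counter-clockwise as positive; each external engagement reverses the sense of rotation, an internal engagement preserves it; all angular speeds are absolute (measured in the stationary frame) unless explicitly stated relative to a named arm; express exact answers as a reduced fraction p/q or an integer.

class = fixed-axis compound train [2 meshes; 2 ratios multiply, 2 sense flips]
mesh 1 [63T→57T]: running ratio 21/19, sense −
mesh 2 [39T→88T]: running ratio 819/1672, sense +
ω_out/ω_in = 819/1672

819/1672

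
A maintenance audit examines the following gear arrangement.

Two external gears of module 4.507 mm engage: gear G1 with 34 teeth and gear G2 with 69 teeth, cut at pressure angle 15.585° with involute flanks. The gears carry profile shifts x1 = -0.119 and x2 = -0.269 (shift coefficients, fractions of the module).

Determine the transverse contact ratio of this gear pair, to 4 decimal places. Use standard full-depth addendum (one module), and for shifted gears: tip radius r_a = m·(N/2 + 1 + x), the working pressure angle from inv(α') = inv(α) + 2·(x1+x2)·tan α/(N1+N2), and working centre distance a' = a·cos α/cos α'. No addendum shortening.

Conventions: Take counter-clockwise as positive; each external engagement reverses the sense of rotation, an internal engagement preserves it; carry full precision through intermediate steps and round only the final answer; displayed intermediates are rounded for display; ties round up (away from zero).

single-mesh involute tooth geometry (34T engaging 69T at module 4.507)
base radii: r_b1 = 73.801944, r_b2 = 149.774534
tip radii: r_a1 = 80.589667, r_a2 = 158.786117
inv(α') = inv(15.585°) + 2·(-0.119-0.269)·tan α/(34+69) = 0.00481187  ⇒  α' = 13.84141°
a' = a·cos α / cos α' = 232.1105·cos 15.585°/cos 13.84141° = 230.262944
action lengths: √(r_a1²−r_b1²) = 32.372325, √(r_a2²−r_b2²) = 52.731583
base pitch p_b = π·m·cos α = 13.638567
CR = (32.372325 + 52.731583 − 230.262944·sin 13.84141°)/13.638567 = 2.200882
contact ratio ≈ 2.2009

2.2009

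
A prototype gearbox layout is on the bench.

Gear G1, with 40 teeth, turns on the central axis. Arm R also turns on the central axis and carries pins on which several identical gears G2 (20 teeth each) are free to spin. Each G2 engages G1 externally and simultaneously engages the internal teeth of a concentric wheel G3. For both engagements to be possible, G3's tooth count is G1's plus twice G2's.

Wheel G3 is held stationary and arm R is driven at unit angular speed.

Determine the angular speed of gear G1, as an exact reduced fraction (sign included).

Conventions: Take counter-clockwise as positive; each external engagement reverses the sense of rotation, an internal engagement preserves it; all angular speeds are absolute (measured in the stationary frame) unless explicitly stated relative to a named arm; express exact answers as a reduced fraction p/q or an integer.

3

class = planetary set [G3 = 40+2·20 = 80; Willis about the carrier]
ring teeth: 40 + 2·20 = 80
40(ω_sun−ω_arm) = −80(ω_ring−ω_arm),  ω_ring = 0, ω_arm = 1
ω_sun = 1 − (80/40)(0−1) = 3
exact speed ratio = 3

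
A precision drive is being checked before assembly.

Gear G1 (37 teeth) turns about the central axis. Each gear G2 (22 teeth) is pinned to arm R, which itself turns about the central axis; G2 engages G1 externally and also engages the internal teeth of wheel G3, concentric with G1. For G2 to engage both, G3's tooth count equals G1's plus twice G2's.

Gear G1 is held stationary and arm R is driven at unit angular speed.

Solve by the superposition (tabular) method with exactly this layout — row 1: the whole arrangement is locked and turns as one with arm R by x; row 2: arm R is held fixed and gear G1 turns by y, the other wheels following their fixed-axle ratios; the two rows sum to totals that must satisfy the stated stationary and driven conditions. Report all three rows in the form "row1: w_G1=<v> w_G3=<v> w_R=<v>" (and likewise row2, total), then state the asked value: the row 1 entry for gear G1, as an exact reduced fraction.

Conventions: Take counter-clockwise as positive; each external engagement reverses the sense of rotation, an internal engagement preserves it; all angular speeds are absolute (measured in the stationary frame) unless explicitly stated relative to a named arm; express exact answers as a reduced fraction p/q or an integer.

planetary set (37T centre, 22T on arm, 81T internal) — Willis relation
superposition row 1 [locked train]: every member turns x
row 2 — arm fixed, fixed-axis ratios: sun y, ring −(37/81)·y, arm 0
boundary: total ω_sun = x + y = 0 and total ω_arm = x = 1  ⇒  y = -1, x = 1
row 2 ring = −(37/81)·(-1) = 37/81
totals (row 1 + row 2): sun 1 + (-1) = 0, ring 1 + 37/81 = 118/81, arm 1 + 0 = 1
asked cell (row1, sun) = 1

row1: w_G1=1 w_G3=1 w_R=1
row2: w_G1=-1 w_G3=37/81 w_R=0
total: w_G1=0 w_G3=118/81 w_R=1
asked value: 1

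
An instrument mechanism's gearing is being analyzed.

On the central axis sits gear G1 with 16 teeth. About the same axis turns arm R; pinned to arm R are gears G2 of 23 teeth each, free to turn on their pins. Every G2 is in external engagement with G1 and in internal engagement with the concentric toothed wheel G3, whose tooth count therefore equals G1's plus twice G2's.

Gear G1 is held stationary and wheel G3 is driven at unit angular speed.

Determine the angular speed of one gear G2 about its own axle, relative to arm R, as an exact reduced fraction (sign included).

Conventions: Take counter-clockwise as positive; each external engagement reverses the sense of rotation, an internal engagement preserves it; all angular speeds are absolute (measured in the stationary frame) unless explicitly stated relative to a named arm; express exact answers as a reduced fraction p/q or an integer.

496/897

planetary set (16T centre, 23T on arm, 62T internal) — Willis relation
ring teeth: 16 + 2·23 = 62
16(ω_sun−ω_arm) = −62(ω_ring−ω_arm),  ω_sun = 0, ω_ring = 1
16(0−ω_arm) = −62(1−ω_arm)  ⇒  78·ω_arm = 62  ⇒  ω_arm = 31/39
sun–planet mesh: 16·(0−31/39) = −23·(ω_p−ω_arm)  ⇒  ω_p−ω_arm = 496/897
exact speed ratio = 496/897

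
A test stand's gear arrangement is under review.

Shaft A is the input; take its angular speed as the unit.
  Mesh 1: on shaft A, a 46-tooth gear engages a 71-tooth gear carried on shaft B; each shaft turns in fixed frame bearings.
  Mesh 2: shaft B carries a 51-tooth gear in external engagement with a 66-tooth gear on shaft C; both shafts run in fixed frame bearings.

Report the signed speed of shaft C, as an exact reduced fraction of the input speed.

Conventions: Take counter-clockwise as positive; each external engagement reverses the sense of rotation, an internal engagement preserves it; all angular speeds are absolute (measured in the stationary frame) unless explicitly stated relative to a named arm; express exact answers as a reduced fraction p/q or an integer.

2-mesh fixed-axis compound train (all bearings frame-fixed)
mesh 1 [46T→71T]: |ω|/ω_in = 1×46/71 = 46/71, sense flips to −
mesh 2 [51T→66T]: |ω|/ω_in = (46/71)×51/66 = 391/781, sense flips to +
signed output speed (× input speed) = 391/781

391/781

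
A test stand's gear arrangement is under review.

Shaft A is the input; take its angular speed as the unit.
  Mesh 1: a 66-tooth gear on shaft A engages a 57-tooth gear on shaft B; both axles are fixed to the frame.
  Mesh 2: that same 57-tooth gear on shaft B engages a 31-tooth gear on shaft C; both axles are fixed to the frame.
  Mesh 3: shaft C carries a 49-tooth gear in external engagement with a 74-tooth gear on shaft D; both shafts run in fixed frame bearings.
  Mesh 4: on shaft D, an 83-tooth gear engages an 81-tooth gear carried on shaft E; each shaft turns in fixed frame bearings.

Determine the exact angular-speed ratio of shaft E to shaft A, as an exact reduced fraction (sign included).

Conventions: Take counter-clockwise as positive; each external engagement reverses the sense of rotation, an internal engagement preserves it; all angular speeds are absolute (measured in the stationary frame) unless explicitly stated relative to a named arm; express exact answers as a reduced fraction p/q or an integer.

44737/30969

class = fixed-axis compound train [4 meshes; 4 ratios multiply, 4 sense flips]
mesh 1 [66T→57T]: running ratio 22/19, sense −
mesh 2 [57T→31T]: running ratio 66/31, sense +
mesh 3 [49T→74T]: running ratio 1617/1147, sense −
mesh 4 [83T→81T]: running ratio 44737/30969, sense +
ω_out/ω_in = 44737/30969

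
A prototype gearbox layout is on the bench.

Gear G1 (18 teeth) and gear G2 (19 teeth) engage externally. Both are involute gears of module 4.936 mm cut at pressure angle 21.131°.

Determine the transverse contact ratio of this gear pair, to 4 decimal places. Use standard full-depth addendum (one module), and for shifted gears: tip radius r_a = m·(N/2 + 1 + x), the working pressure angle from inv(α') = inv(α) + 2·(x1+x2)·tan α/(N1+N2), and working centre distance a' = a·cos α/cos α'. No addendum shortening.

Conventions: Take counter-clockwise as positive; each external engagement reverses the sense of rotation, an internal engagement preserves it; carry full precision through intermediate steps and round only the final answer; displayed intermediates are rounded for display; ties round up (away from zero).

1.5007

topology: single-mesh involute geometry — m = 4.936, 18T/19T pair
base radii: r_b1 = 41.436869, r_b2 = 43.738917
tip radii: r_a1 = 49.360000, r_a2 = 51.828000
no profile shift: α' = α, a' = a
action lengths: √(r_a1²−r_b1²) = 26.821549, √(r_a2²−r_b2²) = 27.803753
base pitch p_b = π·m·cos α = 14.464196
CR = (26.821549 + 27.803753 − 91.316000·sin 21.13100°)/14.464196 = 1.500653
contact ratio ≈ 1.5007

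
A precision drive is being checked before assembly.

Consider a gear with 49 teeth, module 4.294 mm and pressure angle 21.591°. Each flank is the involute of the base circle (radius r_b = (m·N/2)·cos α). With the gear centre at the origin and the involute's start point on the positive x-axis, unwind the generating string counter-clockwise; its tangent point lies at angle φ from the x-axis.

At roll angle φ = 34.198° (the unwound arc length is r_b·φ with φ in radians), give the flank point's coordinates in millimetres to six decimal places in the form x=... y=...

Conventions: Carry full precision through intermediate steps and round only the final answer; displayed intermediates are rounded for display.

single-mesh involute tooth geometry (49T wheel at module 4.294)
pitch radius r_p = m·N/2 = 4.294·49/2 = 105.203000
base radius r_b = r_p·cos α = 105.203000·cos 21.591° = 97.821358
roll angle φ = 34.198° = 0.59686770 rad
x = r_b·(cos φ + φ·sin φ) = 113.724408
y = r_b·(sin φ − φ·cos φ) = 6.689525

x=113.724408 y=6.689525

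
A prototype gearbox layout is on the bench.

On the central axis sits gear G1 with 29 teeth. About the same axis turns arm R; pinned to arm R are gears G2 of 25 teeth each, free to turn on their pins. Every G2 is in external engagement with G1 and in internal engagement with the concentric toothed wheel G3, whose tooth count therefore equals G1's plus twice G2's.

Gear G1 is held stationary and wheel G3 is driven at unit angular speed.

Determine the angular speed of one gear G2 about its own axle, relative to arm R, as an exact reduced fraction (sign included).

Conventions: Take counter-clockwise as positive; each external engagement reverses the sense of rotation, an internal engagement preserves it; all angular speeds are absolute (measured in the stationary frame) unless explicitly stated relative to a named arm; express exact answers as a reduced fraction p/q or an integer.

class = planetary set [G3 = 29+2·25 = 79; Willis about the carrier]
ring teeth: 29 + 2·25 = 79
29(ω_sun−ω_arm) = −79(ω_ring−ω_arm),  ω_sun = 0, ω_ring = 1
29(0−ω_arm) = −79(1−ω_arm)  ⇒  108·ω_arm = 79  ⇒  ω_arm = 79/108
sun–planet mesh: 29·(0−79/108) = −25·(ω_p−ω_arm)  ⇒  ω_p−ω_arm = 2291/2700
exact speed ratio = 2291/2700

2291/2700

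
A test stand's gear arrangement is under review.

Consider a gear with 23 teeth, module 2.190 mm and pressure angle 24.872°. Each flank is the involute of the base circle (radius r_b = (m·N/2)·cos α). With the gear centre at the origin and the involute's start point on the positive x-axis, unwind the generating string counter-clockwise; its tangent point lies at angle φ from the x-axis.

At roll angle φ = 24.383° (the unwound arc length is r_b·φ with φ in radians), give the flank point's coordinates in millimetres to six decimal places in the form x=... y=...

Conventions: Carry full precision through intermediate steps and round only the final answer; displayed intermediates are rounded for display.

class = single-mesh tooth geometry [base-circle involute, m = 2.190, 23T]
pitch radius r_p = m·N/2 = 2.190·23/2 = 25.185000
base radius r_b = r_p·cos α = 25.185000·cos 24.872° = 22.849083
roll angle φ = 24.383° = 0.42556363 rad
x = r_b·(cos φ + φ·sin φ) = 24.825378
y = r_b·(sin φ − φ·cos φ) = 0.576442

x=24.825378 y=0.576442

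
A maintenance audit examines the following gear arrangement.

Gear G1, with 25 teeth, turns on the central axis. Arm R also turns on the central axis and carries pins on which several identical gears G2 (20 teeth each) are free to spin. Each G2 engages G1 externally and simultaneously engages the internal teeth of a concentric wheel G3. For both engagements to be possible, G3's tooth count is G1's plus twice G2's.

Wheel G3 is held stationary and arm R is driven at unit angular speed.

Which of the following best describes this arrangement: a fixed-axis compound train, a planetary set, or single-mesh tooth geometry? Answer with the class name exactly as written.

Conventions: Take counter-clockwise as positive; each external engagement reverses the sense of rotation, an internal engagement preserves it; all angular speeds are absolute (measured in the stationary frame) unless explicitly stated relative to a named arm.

planetary set

recognized (axles ride arm R): planetary set, 25/20/65 teeth
classification: planetary set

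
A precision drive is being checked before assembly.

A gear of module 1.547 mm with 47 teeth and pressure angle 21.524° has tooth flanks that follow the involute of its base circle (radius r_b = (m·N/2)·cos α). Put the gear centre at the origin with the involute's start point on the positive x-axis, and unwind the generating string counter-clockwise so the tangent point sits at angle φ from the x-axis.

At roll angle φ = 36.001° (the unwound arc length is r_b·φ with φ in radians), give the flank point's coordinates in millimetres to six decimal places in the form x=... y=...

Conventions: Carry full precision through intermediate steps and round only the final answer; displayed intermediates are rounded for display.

topology: single-mesh involute geometry — m = 1.547, N = 47
pitch radius r_p = m·N/2 = 1.547·47/2 = 36.354500
base radius r_b = r_p·cos α = 36.354500·cos 21.524° = 33.819281
roll angle φ = 36.001° = 0.62833598 rad
x = r_b·(cos φ + φ·sin φ) = 39.850688
y = r_b·(sin φ − φ·cos φ) = 2.687663

x=39.850688 y=2.687663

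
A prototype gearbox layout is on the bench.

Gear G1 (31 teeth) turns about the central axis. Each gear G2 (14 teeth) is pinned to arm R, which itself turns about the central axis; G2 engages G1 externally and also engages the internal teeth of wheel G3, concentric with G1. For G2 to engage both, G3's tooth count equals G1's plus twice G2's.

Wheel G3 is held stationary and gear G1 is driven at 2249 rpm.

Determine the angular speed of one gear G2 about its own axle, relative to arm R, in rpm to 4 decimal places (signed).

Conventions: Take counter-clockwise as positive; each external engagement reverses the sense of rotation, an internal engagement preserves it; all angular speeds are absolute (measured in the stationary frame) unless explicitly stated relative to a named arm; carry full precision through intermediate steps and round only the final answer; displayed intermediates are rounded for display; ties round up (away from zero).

-3264.6198 rpm

planetary set (31T centre, 14T on arm, 59T internal) — Willis relation
normalise by the input: solve with ω_sun = 1, then scale by 2249 rpm
ring teeth: 31 + 2·14 = 59
31(ω_sun−ω_arm) = −59(ω_ring−ω_arm),  ω_ring = 0, ω_sun = 1
31(1−ω_arm) = −59(0−ω_arm)  ⇒  90·ω_arm = 31  ⇒  ω_arm = 31/90
sun–planet mesh: 31·(1−31/90) = −14·(ω_p−ω_arm)  ⇒  ω_p−ω_arm = -1829/1260
scale: ω_p−ω_arm = -1829/1260 × 2249 rpm = -3264.6198 rpm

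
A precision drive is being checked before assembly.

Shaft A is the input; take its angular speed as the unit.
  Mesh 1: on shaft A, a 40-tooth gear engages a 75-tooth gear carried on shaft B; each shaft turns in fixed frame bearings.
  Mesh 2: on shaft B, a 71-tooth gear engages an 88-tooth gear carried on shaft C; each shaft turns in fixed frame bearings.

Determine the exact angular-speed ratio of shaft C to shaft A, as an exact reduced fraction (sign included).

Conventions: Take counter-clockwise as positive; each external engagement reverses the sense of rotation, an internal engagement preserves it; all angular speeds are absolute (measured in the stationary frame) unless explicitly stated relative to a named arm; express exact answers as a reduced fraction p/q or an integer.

71/165

class = fixed-axis compound train [2 meshes; 2 ratios multiply, 2 sense flips]
mesh 1 [40T→75T]: running ratio 8/15, sense −
mesh 2 [71T→88T]: running ratio 71/165, sense +
ω_out/ω_in = 71/165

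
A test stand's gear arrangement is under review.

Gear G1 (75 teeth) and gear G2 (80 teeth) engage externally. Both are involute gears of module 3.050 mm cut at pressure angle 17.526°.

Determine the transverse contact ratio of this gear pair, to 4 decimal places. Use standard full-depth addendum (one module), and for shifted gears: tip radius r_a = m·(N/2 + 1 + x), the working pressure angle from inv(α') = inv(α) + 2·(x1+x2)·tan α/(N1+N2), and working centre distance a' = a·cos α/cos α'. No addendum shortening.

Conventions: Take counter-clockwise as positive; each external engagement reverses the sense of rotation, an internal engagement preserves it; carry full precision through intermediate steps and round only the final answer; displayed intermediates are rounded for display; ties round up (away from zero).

1.9910

recognized (one external pair, fixed centres): single-mesh tooth geometry, m = 3.050, N1 = 75, N2 = 80
base radii: r_b1 = 109.065758, r_b2 = 116.336808
tip radii: r_a1 = 117.425000, r_a2 = 125.050000
no profile shift: α' = α, a' = a
action lengths: √(r_a1²−r_b1²) = 43.511965, √(r_a2²−r_b2²) = 45.861198
base pitch p_b = π·m·cos α = 9.137072
CR = (43.511965 + 45.861198 − 236.375000·sin 17.52600°)/9.137072 = 1.990959
contact ratio ≈ 1.9910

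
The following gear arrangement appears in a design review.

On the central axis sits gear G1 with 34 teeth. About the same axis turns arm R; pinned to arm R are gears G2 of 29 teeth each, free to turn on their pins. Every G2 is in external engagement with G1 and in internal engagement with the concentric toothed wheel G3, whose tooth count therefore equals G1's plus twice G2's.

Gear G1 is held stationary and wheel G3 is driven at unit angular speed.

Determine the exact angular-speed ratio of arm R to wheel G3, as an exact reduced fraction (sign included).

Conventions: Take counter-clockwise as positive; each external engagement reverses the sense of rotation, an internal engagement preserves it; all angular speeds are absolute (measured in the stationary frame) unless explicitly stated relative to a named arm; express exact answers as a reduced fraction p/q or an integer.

planetary set (34T centre, 29T on arm, 92T internal) — Willis relation
ring teeth: 34 + 2·29 = 92
34(ω_sun−ω_arm) = −92(ω_ring−ω_arm),  ω_sun = 0, ω_ring = 1
34(0−ω_arm) = −92(1−ω_arm)  ⇒  126·ω_arm = 92  ⇒  ω_arm = 46/63
ω_out/ω_in = 46/63

46/63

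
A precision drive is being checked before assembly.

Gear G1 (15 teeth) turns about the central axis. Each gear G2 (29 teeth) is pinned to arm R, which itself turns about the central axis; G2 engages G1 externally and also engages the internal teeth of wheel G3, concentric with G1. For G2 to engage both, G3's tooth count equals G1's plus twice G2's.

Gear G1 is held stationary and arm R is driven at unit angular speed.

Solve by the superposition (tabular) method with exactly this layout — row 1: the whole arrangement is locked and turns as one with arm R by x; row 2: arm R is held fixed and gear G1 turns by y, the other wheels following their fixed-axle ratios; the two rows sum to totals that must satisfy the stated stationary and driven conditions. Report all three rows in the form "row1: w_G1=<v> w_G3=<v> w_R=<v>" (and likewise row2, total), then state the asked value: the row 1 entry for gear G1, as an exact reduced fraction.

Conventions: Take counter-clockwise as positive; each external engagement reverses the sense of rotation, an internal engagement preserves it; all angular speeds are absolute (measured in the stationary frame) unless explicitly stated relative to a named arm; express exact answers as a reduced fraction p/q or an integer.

topology: planetary set — G1 15T / G2 29T / G3 73T, arm = carrier (Willis)
row 1: whole set turns with the arm by x
row 2 — arm fixed, fixed-axis ratios: sun y, ring −(15/73)·y, arm 0
boundary: total ω_sun = x + y = 0 and total ω_arm = x = 1  ⇒  y = -1, x = 1
row 2 ring = −(15/73)·(-1) = 15/73
totals (row 1 + row 2): sun 1 + (-1) = 0, ring 1 + 15/73 = 88/73, arm 1 + 0 = 1
asked cell (row1, sun) = 1

row1: w_G1=1 w_G3=1 w_R=1
row2: w_G1=-1 w_G3=15/73 w_R=0
total: w_G1=0 w_G3=88/73 w_R=1
asked value: 1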